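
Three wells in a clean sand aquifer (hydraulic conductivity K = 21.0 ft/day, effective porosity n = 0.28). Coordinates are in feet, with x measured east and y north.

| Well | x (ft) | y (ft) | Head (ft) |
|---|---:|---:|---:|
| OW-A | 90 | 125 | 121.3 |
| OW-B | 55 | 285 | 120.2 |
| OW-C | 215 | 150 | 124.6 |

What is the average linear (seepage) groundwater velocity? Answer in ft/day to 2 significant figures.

2.0 ft/day

Taking OW-A as reference: OW-B−OW-A = (-35, 160, -1.1); OW-C−OW-A = (125, 25, +3.3).
Determinant of the coordinate differences = (-35)·25 − 125·160 = -20875.
∂h/∂x = [(-1.1)·25 − (+3.3)·160] / -20875 = +0.02661
∂h/∂y = [(-35)·(+3.3) − 125·(-1.1)] / -20875 = -0.001054
|∇h| = √(0.02661² + -0.001054²) = 0.02663
Seepage velocity v = K·i/n = 21.0 × 0.02663 / 0.28 = 1.997 ft/day.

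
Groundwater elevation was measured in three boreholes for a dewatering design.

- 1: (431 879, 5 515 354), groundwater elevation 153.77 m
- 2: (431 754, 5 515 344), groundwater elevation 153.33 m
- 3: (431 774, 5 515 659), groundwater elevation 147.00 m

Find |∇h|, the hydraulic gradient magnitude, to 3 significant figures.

0.0211

Taking 1 as reference: 2−1 = (-125, -10, -0.44); 3−1 = (-105, 305, -6.77).
Determinant of the coordinate differences = (-125)·305 − (-105)·(-10) = -39175.
∂h/∂x = [(-0.44)·305 − (-6.77)·(-10)] / -39175 = +0.005154
∂h/∂y = [(-125)·(-6.77) − (-105)·(-0.44)] / -39175 = -0.02042
|∇h| = √(0.005154² + -0.02042²) = 0.02106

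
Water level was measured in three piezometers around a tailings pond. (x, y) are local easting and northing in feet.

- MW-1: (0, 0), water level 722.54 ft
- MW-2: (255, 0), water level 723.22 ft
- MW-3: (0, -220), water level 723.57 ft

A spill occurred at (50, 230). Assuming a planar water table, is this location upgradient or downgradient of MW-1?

downgradient

∂h/∂x = (723.22 − 722.54) / (255 − 0) = +0.002667
∂h/∂y = (723.57 − 722.54) / (-220 − 0) = -0.004682
Head at (50, 230) = 722.54 + (+0.002667)·(50) + (-0.004682)·(230) = 721.60 ft.
That is lower than the 722.54 ft at MW-1, so the point is downgradient.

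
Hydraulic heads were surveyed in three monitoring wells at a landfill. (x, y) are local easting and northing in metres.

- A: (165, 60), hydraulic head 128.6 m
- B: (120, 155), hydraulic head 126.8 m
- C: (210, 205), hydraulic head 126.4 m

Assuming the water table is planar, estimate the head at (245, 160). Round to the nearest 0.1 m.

127.3 m

Taking A as reference: B−A = (-45, 95, -1.8); C−A = (45, 145, -2.2).
Determinant of the coordinate differences = (-45)·145 − 45·95 = -10800.
∂h/∂x = [(-1.8)·145 − (-2.2)·95] / -10800 = +0.004815
∂h/∂y = [(-45)·(-2.2) − 45·(-1.8)] / -10800 = -0.01667
h(245, 160) = 128.6 + (+0.004815)·(80) + (-0.01667)·(100) = 128.6 +0.385 -1.667 = 127.319 m.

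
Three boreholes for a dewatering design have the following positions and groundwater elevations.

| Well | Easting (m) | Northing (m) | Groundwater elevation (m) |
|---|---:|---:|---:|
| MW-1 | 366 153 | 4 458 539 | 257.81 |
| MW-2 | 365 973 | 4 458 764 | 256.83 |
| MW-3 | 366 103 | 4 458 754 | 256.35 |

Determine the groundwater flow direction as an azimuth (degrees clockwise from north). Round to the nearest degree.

029°

With h = a·x + b·y + c and MW-1 as origin, the differences give:
  (-180)·a + 225·b = -0.98
  (-50)·a + 215·b = -1.46
Eliminate b (×215 and ×225, subtract): -27450·a = 117.800 → a = ∂h/∂x = -0.004291
Back-substitute: b = ∂h/∂y = -0.007789.
Flow direction (−∇h) has components (+0.004291 E, +0.007789 N).
Azimuth = atan2(E, N) = atan2(+0.004291, +0.007789) = 28.9° ≈ 029°.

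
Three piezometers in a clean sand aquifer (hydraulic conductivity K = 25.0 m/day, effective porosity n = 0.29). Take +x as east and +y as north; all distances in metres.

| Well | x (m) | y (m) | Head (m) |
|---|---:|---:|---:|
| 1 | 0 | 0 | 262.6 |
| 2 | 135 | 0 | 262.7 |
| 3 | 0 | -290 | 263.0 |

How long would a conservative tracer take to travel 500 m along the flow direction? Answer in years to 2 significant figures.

∂h/∂x = (262.7 − 262.6) / (135 − 0) = +0.0007407
∂h/∂y = (263.0 − 262.6) / (-290 − 0) = -0.001379
|∇h| = √(0.0007407² + -0.001379²) = 0.001565
Seepage velocity v = K·i/n = 25.0 × 0.001565 / 0.29 = 0.1349 m/day.
t = 500 / 0.1349 = 3706 days = 10.1 years.

10 years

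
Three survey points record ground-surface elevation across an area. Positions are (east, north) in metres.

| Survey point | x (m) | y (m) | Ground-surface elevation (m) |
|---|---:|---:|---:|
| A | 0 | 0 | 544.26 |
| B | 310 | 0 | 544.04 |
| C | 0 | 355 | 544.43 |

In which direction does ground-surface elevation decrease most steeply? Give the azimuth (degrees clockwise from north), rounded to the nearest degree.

∂z/∂x = (544.04 − 544.26) / (310 − 0) = -0.0007097
∂z/∂y = (544.43 − 544.26) / (355 − 0) = +0.0004789
Steepest decrease is along −∇f: components (+0.0007097 E, -0.0004789 N).
Azimuth = atan2(+0.0007097, -0.0004789) = 124.0° ≈ 124°.

124°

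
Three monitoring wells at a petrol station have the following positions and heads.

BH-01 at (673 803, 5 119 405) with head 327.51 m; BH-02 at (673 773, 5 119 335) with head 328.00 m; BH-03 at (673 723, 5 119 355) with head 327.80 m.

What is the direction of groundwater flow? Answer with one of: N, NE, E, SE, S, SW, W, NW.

N

Taking BH-01 as reference: BH-02−BH-01 = (-30, -70, +0.49); BH-03−BH-01 = (-80, -50, +0.29).
Solve a·Δx + b·Δy = Δh: det = (-30)·(-50) − (-80)·(-70) = -4100.
∂h/∂x = [(+0.49)·(-50) − (+0.29)·(-70)] / -4100 = +0.001024
∂h/∂y = [(-30)·(+0.29) − (-80)·(+0.49)] / -4100 = -0.007439
Flow = −∇h = (-0.001024 east, +0.007439 north), which points north.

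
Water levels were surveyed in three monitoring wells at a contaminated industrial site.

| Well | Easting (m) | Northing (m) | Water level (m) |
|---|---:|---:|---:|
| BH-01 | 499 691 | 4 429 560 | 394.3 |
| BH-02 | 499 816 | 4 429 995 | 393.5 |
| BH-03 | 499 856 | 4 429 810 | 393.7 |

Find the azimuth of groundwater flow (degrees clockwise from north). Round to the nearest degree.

047°

Taking BH-01 as reference: BH-02−BH-01 = (125, 435, -0.8); BH-03−BH-01 = (165, 250, -0.6).
Solve a·Δx + b·Δy = Δh: det = 125·250 − 165·435 = -40525.
∂h/∂x = [(-0.8)·250 − (-0.6)·435] / -40525 = -0.001505
∂h/∂y = [125·(-0.6) − 165·(-0.8)] / -40525 = -0.001407
Flow direction (−∇h) has components (+0.001505 E, +0.001407 N).
Azimuth = atan2(E, N) = atan2(+0.001505, +0.001407) = 46.9° ≈ 047°.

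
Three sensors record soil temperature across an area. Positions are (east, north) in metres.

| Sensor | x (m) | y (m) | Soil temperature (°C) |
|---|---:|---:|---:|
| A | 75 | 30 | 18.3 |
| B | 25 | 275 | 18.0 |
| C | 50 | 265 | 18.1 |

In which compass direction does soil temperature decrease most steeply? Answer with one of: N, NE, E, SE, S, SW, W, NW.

W

Three-point gradient (reference A): Δ to B = (-50, 245, -0.3), Δ to C = (-25, 235, -0.2).
∂T/∂x = +0.003822, ∂T/∂y = -0.0004444 (det = -5625).
Steepest decrease is along −∇f = (-0.003822 E, +0.0004444 N) → west.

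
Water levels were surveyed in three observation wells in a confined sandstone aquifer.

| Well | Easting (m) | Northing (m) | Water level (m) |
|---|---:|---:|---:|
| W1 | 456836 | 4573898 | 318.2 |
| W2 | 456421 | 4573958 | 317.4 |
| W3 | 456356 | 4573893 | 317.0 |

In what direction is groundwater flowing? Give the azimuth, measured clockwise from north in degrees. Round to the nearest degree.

214°

With h = a·x + b·y + c and W1 as origin, the differences give:
  (-415)·a + 60·b = -0.8
  (-480)·a + (-5)·b = -1.2
Eliminate b (×(-5) and ×60, subtract): 30875·a = 76.00 → a = ∂h/∂x = +0.002462
Back-substitute: b = ∂h/∂y = +0.003692.
Flow direction (−∇h) has components (-0.002462 E, -0.003692 N).
Azimuth = atan2(E, N) = atan2(-0.002462, -0.003692) = 213.7° ≈ 214°.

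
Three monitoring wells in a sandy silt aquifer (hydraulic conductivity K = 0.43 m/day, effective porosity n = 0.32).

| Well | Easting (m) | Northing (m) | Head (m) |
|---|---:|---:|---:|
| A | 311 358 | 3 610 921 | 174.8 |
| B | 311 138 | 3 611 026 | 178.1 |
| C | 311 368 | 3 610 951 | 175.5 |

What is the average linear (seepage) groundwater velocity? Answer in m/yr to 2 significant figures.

With h = a·x + b·y + c and A as origin, the differences give:
  (-220)·a + 105·b = +3.3
  10·a + 30·b = +0.7
Eliminate b (×30 and ×105, subtract): -7650·a = 25.50 → a = ∂h/∂x = -0.003333
Back-substitute: b = ∂h/∂y = +0.02444.
|∇h| = √(-0.003333² + 0.02444²) = 0.02467
Seepage velocity v = K·i/n = 0.43 × 0.02467 / 0.32 = 0.03315 m/day = 12.11 m/yr.

12 m/yr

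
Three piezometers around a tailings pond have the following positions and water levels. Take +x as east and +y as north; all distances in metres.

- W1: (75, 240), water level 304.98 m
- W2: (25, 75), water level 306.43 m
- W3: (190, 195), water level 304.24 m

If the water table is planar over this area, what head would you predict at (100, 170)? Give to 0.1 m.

305.2 m

Taking W1 as reference: W2−W1 = (-50, -165, +1.45); W3−W1 = (115, -45, -0.74).
Determinant of the coordinate differences = (-50)·(-45) − 115·(-165) = 21225.
∂h/∂x = [(+1.45)·(-45) − (-0.74)·(-165)] / 21225 = -0.008827
∂h/∂y = [(-50)·(-0.74) − 115·(+1.45)] / 21225 = -0.006113
h(100, 170) = 304.98 + (-0.008827)·(25) + (-0.006113)·(-70) = 304.98 -0.221 +0.428 = 305.187 m.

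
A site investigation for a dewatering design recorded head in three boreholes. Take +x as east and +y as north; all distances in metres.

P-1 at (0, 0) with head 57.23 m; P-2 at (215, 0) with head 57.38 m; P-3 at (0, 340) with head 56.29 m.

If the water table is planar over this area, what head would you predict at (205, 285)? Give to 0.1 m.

∂h/∂x = (57.38 − 57.23) / (215 − 0) = +0.0006977
∂h/∂y = (56.29 − 57.23) / (340 − 0) = -0.002765
h(205, 285) = 57.23 + (+0.0006977)·(205) + (-0.002765)·(285) = 57.23 +0.143 -0.788 = 56.585 m.

56.6 m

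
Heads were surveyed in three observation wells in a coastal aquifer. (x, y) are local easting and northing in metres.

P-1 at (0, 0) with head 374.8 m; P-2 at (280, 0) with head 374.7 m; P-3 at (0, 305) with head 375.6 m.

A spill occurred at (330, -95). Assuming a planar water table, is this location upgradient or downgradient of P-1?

∂h/∂x = (374.7 − 374.8) / (280 − 0) = -0.0003571
∂h/∂y = (375.6 − 374.8) / (305 − 0) = +0.002623
Head at (330, -95) = 374.8 + (-0.0003571)·(330) + (+0.002623)·(-95) = 374.43 m.
That is lower than the 374.8 m at P-1, so the point is downgradient.

downgradient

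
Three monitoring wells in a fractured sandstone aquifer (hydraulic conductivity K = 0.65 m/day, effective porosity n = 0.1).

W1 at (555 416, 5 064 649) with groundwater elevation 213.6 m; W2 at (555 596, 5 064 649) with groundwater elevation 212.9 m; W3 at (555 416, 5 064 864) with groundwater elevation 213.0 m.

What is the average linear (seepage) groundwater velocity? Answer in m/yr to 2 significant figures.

11 m/yr

∂h/∂x = (212.9 − 213.6) / (555596 − 555416) = -0.003889
∂h/∂y = (213.0 − 213.6) / (5064864 − 5064649) = -0.002791
|∇h| = √(-0.003889² + -0.002791²) = 0.004787
Seepage velocity v = K·i/n = 0.65 × 0.004787 / 0.1 = 0.03112 m/day = 11.37 m/yr.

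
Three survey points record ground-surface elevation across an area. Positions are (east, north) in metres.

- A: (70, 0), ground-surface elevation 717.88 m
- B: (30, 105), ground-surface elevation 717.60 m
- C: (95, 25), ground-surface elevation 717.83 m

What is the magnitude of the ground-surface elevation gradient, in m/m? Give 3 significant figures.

Taking A as reference: B−A = (-40, 105, -0.28); C−A = (25, 25, -0.05).
Solve a·Δx + b·Δy = Δz: det = (-40)·25 − 25·105 = -3625.
∂z/∂x = [(-0.28)·25 − (-0.05)·105] / -3625 = +0.0004828
∂z/∂y = [(-40)·(-0.05) − 25·(-0.28)] / -3625 = -0.002483
|∇f| = √(0.0004828² + -0.002483²) = 0.00253 m/m

0.00253 m/m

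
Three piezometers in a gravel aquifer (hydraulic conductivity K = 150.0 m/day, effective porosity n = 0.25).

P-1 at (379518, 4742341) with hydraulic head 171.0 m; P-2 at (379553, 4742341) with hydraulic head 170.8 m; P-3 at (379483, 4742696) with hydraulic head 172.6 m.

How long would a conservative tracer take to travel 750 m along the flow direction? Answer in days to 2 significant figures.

180 days

Differences from P-1: to P-2 (Δx, Δy, Δh) = (35, 0, -0.2); to P-3 = (-35, 355, +1.6).
Solve a·Δx + b·Δy = Δh: det = 35·355 − (-35)·0 = 12425.
∂h/∂x = [(-0.2)·355 − (+1.6)·0] / 12425 = -0.005714
∂h/∂y = [35·(+1.6) − (-35)·(-0.2)] / 12425 = +0.003944
|∇h| = √(-0.005714² + 0.003944²) = 0.006943
Seepage velocity v = K·i/n = 150.0 × 0.006943 / 0.25 = 4.166 m/day.
t = 750 / 4.166 = 180 days.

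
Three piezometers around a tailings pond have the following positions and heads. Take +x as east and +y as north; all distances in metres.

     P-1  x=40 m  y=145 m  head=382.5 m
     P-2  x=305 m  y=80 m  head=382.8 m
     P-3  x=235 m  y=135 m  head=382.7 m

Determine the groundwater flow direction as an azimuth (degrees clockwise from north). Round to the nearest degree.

Differences from P-1: to P-2 (Δx, Δy, Δh) = (265, -65, +0.3); to P-3 = (195, -10, +0.2).
Solve a·Δx + b·Δy = Δh: det = 265·(-10) − 195·(-65) = 10025.
∂h/∂x = [(+0.3)·(-10) − (+0.2)·(-65)] / 10025 = +0.0009975
∂h/∂y = [265·(+0.2) − 195·(+0.3)] / 10025 = -0.0005486
Flow direction (−∇h) has components (-0.0009975 E, +0.0005486 N).
Azimuth = atan2(E, N) = atan2(-0.0009975, +0.0005486) = 298.8° ≈ 299°.

299°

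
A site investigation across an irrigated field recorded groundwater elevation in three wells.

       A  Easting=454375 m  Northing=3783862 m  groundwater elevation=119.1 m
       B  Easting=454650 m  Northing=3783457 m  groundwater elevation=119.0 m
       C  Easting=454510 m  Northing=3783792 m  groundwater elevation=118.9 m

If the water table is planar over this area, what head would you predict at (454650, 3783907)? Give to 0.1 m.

118.5 m

With h = a·x + b·y + c and A as origin, the differences give:
  275·a + (-405)·b = -0.1
  135·a + (-70)·b = -0.2
Eliminate b (×(-70) and ×(-405), subtract): 35425·a = -74.00 → a = ∂h/∂x = -0.002089
Back-substitute: b = ∂h/∂y = -0.001171.
h(454650, 3783907) = 119.1 + (-0.002089)·(275) + (-0.001171)·(45) = 119.1 -0.574 -0.053 = 118.473 m.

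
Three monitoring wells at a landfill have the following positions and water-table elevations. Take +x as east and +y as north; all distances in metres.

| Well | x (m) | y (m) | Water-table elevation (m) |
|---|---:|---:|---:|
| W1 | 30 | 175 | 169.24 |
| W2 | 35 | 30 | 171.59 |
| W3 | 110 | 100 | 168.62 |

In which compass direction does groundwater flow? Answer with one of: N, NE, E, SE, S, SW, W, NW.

Taking W1 as reference: W2−W1 = (5, -145, +2.35); W3−W1 = (80, -75, -0.62).
Solve a·Δx + b·Δy = Δh: det = 5·(-75) − 80·(-145) = 11225.
∂h/∂x = [(+2.35)·(-75) − (-0.62)·(-145)] / 11225 = -0.02371
∂h/∂y = [5·(-0.62) − 80·(+2.35)] / 11225 = -0.01702
Flow = −∇h = (+0.02371 east, +0.01702 north), which points northeast.

NE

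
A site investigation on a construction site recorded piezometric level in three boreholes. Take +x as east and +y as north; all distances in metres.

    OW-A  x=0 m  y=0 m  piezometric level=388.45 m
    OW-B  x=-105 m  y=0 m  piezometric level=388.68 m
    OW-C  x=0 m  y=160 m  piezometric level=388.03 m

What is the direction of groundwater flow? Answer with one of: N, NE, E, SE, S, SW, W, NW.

∂h/∂x = (388.68 − 388.45) / (-105 − 0) = -0.002190
∂h/∂y = (388.03 − 388.45) / (160 − 0) = -0.002625
Flow = −∇h = (+0.002190 east, +0.002625 north), which points northeast.

NE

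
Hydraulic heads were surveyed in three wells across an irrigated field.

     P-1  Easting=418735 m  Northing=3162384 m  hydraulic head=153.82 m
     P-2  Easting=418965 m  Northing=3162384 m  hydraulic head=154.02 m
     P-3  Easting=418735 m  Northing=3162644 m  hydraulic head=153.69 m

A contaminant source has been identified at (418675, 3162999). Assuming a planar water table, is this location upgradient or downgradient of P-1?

∂h/∂x = (154.02 − 153.82) / (418965 − 418735) = +0.0008696
∂h/∂y = (153.69 − 153.82) / (3162644 − 3162384) = -0.0005000
Head at (418675, 3162999) = 153.82 + (+0.0008696)·(-60) + (-0.0005000)·(615) = 153.46 m.
That is lower than the 153.82 m at P-1, so the point is downgradient.

downgradient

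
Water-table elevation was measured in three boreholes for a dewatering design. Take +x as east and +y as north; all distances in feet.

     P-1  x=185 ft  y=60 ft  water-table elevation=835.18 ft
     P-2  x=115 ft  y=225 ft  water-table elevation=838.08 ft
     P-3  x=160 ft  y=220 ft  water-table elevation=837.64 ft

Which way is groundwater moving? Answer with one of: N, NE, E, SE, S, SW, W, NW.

Taking P-1 as reference: P-2−P-1 = (-70, 165, +2.90); P-3−P-1 = (-25, 160, +2.46).
Solve a·Δx + b·Δy = Δh: det = (-70)·160 − (-25)·165 = -7075.
∂h/∂x = [(+2.90)·160 − (+2.46)·165] / -7075 = -0.008212
∂h/∂y = [(-70)·(+2.46) − (-25)·(+2.90)] / -7075 = +0.01409
Flow = −∇h = (+0.008212 east, -0.01409 north), which points southeast.

SE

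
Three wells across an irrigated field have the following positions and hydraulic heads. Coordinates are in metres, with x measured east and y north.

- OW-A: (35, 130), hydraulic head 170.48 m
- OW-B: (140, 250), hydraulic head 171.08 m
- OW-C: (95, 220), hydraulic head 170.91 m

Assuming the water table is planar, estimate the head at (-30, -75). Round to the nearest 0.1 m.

Differences from OW-A: to OW-B (Δx, Δy, Δh) = (105, 120, +0.60); to OW-C = (60, 90, +0.43).
Determinant of the coordinate differences = 105·90 − 60·120 = 2250.
∂h/∂x = [(+0.60)·90 − (+0.43)·120] / 2250 = +0.001067
∂h/∂y = [105·(+0.43) − 60·(+0.60)] / 2250 = +0.004067
h(-30, -75) = 170.48 + (+0.001067)·(-65) + (+0.004067)·(-205) = 170.48 -0.069 -0.834 = 169.577 m.

169.6 m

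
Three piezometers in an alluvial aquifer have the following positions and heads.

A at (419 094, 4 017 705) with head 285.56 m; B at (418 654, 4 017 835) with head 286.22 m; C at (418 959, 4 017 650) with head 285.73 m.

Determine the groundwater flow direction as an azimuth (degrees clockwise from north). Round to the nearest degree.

104°

Differences from A: to B (Δx, Δy, Δh) = (-440, 130, +0.66); to C = (-135, -55, +0.17).
Solve a·Δx + b·Δy = Δh: det = (-440)·(-55) − (-135)·130 = 41750.
∂h/∂x = [(+0.66)·(-55) − (+0.17)·130] / 41750 = -0.001399
∂h/∂y = [(-440)·(+0.17) − (-135)·(+0.66)] / 41750 = +0.0003425
Flow direction (−∇h) has components (+0.001399 E, -0.0003425 N).
Azimuth = atan2(E, N) = atan2(+0.001399, -0.0003425) = 103.8° ≈ 104°.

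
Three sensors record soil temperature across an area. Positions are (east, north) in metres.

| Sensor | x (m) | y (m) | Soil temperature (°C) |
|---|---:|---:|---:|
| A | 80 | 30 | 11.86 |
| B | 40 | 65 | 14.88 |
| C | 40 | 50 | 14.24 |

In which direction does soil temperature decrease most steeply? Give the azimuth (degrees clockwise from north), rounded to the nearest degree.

138°

Taking A as reference: B−A = (-40, 35, +3.02); C−A = (-40, 20, +2.38).
Determinant of the coordinate differences = (-40)·20 − (-40)·35 = 600.
∂T/∂x = [(+3.02)·20 − (+2.38)·35] / 600 = -0.03817
∂T/∂y = [(-40)·(+2.38) − (-40)·(+3.02)] / 600 = +0.04267
Steepest decrease is along −∇f: components (+0.03817 E, -0.04267 N).
Azimuth = atan2(+0.03817, -0.04267) = 138.2° ≈ 138°.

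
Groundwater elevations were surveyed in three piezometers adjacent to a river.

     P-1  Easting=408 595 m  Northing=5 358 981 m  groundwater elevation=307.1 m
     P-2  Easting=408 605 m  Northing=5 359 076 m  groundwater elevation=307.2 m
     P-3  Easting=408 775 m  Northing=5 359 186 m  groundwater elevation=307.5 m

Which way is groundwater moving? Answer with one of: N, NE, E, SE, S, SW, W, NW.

Three-point gradient (reference P-1): Δ to P-2 = (10, 95, +0.1), Δ to P-3 = (180, 205, +0.4).
∂h/∂x = +0.001163, ∂h/∂y = +0.0009302 (det = -15050).
Flow = −∇h = (-0.001163 east, -0.0009302 north), which points southwest.

SW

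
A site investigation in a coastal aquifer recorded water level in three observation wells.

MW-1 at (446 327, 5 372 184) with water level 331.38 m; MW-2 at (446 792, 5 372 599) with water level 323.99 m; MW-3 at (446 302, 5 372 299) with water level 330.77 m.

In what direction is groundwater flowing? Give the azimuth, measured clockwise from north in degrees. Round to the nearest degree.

052°

Three-point gradient (reference MW-1): Δ to MW-2 = (465, 415, -7.39), Δ to MW-3 = (-25, 115, -0.61).
∂h/∂x = -0.009345, ∂h/∂y = -0.007336 (det = 63850).
Flow direction (−∇h) has components (+0.009345 E, +0.007336 N).
Azimuth = atan2(E, N) = atan2(+0.009345, +0.007336) = 51.9° ≈ 052°.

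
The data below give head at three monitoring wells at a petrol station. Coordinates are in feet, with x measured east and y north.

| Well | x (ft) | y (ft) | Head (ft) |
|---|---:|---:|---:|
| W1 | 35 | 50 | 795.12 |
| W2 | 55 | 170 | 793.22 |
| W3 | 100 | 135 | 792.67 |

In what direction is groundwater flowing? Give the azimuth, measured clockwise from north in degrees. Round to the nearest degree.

Taking W1 as reference: W2−W1 = (20, 120, -1.90); W3−W1 = (65, 85, -2.45).
Solve a·Δx + b·Δy = Δh: det = 20·85 − 65·120 = -6100.
∂h/∂x = [(-1.90)·85 − (-2.45)·120] / -6100 = -0.02172
∂h/∂y = [20·(-2.45) − 65·(-1.90)] / -6100 = -0.01221
Flow direction (−∇h) has components (+0.02172 E, +0.01221 N).
Azimuth = atan2(E, N) = atan2(+0.02172, +0.01221) = 60.7° ≈ 061°.

061°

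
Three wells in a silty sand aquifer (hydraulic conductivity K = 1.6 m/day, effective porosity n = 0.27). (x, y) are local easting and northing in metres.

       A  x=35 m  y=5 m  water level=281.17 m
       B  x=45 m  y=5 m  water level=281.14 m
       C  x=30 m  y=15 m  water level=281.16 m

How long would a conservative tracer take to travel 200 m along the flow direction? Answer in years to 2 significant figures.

Differences from A: to B (Δx, Δy, Δh) = (10, 0, -0.03); to C = (-5, 10, -0.01).
Determinant of the coordinate differences = 10·10 − (-5)·0 = 100.
∂h/∂x = [(-0.03)·10 − (-0.01)·0] / 100 = -0.003000
∂h/∂y = [10·(-0.01) − (-5)·(-0.03)] / 100 = -0.002500
|∇h| = √(-0.003000² + -0.002500²) = 0.003905
Seepage velocity v = K·i/n = 1.6 × 0.003905 / 0.27 = 0.02314 m/day.
t = 200 / 0.02314 = 8643 days = 23.7 years.

24 years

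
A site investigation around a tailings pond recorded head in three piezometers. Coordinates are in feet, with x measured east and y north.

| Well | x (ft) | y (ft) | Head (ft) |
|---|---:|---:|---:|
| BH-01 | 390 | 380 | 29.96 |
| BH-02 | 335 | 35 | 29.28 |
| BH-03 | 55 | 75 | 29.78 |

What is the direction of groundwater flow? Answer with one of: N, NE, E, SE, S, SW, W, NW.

SE

With h = a·x + b·y + c and BH-01 as origin, the differences give:
  (-55)·a + (-345)·b = -0.68
  (-335)·a + (-305)·b = -0.18
Eliminate b (×(-305) and ×(-345), subtract): -98800·a = 145.300 → a = ∂h/∂x = -0.001471
Back-substitute: b = ∂h/∂y = +0.002205.
Flow = −∇h = (+0.001471 east, -0.002205 north), which points southeast.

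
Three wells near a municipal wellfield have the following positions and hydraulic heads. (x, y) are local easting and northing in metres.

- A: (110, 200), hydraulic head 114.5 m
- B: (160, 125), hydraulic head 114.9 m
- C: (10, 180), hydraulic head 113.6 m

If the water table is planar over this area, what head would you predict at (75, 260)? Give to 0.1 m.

Differences from A: to B (Δx, Δy, Δh) = (50, -75, +0.4); to C = (-100, -20, -0.9).
Solve a·Δx + b·Δy = Δh: det = 50·(-20) − (-100)·(-75) = -8500.
∂h/∂x = [(+0.4)·(-20) − (-0.9)·(-75)] / -8500 = +0.008882
∂h/∂y = [50·(-0.9) − (-100)·(+0.4)] / -8500 = +0.0005882
h(75, 260) = 114.5 + (+0.008882)·(-35) + (+0.0005882)·(60) = 114.5 -0.311 +0.035 = 114.224 m.

114.2 m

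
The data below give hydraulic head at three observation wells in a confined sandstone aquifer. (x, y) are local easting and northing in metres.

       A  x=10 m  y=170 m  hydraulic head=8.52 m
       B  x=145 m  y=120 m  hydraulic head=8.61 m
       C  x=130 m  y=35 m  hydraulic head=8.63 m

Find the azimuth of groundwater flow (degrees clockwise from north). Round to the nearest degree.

301°

With h = a·x + b·y + c and A as origin, the differences give:
  135·a + (-50)·b = +0.09
  120·a + (-135)·b = +0.11
Eliminate b (×(-135) and ×(-50), subtract): -12225·a = -6.650 → a = ∂h/∂x = +0.0005440
Back-substitute: b = ∂h/∂y = -0.0003313.
Flow direction (−∇h) has components (-0.0005440 E, +0.0003313 N).
Azimuth = atan2(E, N) = atan2(-0.0005440, +0.0003313) = 301.3° ≈ 301°.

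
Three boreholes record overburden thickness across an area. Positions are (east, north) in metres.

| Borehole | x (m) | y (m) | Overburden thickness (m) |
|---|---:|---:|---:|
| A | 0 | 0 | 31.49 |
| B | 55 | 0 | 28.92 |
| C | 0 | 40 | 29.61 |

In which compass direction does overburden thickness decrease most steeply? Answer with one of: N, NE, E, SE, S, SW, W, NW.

∂d/∂x = (28.92 − 31.49) / (55 − 0) = -0.04673
∂d/∂y = (29.61 − 31.49) / (40 − 0) = -0.04700
Steepest decrease is along −∇f = (+0.04673 E, +0.04700 N) → northeast.

NE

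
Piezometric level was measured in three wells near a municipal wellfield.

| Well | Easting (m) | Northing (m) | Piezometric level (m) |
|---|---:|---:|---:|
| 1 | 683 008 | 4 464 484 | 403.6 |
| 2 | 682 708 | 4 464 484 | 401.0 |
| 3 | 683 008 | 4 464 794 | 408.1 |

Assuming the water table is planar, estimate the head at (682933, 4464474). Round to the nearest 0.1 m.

∂h/∂x = (401.0 − 403.6) / (682708 − 683008) = +0.008667
∂h/∂y = (408.1 − 403.6) / (4464794 − 4464484) = +0.01452
h(682933, 4464474) = 403.6 + (+0.008667)·(-75) + (+0.01452)·(-10) = 403.6 -0.650 -0.145 = 402.805 m.

402.8 m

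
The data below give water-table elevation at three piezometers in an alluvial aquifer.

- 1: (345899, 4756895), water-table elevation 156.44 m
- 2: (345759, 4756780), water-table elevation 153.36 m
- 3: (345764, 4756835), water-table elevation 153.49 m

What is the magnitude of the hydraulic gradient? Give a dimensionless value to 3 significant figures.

0.0217

With h = a·x + b·y + c and 1 as origin, the differences give:
  (-140)·a + (-115)·b = -3.08
  (-135)·a + (-60)·b = -2.95
Eliminate b (×(-60) and ×(-115), subtract): -7125·a = -154.450 → a = ∂h/∂x = +0.02168
Back-substitute: b = ∂h/∂y = +0.0003930.
|∇h| = √(0.02168² + 0.0003930²) = 0.02168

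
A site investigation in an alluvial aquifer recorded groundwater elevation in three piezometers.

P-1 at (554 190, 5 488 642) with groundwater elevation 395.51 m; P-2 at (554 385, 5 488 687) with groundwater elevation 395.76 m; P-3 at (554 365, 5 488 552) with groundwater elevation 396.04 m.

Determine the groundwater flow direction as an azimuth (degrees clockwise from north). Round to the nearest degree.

322°

With h = a·x + b·y + c and P-1 as origin, the differences give:
  195·a + 45·b = +0.25
  175·a + (-90)·b = +0.53
Eliminate b (×(-90) and ×45, subtract): -25425·a = -46.350 → a = ∂h/∂x = +0.001823
Back-substitute: b = ∂h/∂y = -0.002344.
Flow direction (−∇h) has components (-0.001823 E, +0.002344 N).
Azimuth = atan2(E, N) = atan2(-0.001823, +0.002344) = 322.1° ≈ 322°.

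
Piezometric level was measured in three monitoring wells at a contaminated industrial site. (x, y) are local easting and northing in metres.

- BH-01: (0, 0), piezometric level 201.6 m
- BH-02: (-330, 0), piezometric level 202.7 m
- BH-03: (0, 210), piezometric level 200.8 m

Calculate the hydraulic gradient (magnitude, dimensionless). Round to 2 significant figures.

0.0051

∂h/∂x = (202.7 − 201.6) / (-330 − 0) = -0.003333
∂h/∂y = (200.8 − 201.6) / (210 − 0) = -0.003810
|∇h| = √(-0.003333² + -0.003810²) = 0.005062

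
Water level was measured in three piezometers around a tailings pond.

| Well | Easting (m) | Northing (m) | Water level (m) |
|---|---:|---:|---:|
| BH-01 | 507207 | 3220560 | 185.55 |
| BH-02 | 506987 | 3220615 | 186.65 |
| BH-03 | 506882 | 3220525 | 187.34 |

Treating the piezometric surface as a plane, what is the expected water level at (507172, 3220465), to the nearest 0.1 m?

185.9 m

Differences from BH-01: to BH-02 (Δx, Δy, Δh) = (-220, 55, +1.10); to BH-03 = (-325, -35, +1.79).
Determinant of the coordinate differences = (-220)·(-35) − (-325)·55 = 25575.
∂h/∂x = [(+1.10)·(-35) − (+1.79)·55] / 25575 = -0.005355
∂h/∂y = [(-220)·(+1.79) − (-325)·(+1.10)] / 25575 = -0.001419
h(507172, 3220465) = 185.55 + (-0.005355)·(-35) + (-0.001419)·(-95) = 185.55 +0.187 +0.135 = 185.872 m.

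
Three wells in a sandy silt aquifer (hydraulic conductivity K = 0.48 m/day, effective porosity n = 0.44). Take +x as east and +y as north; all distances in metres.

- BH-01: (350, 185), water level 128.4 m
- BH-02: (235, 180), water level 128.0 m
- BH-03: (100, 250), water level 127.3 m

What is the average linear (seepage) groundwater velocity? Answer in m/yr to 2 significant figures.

1.9 m/yr

Differences from BH-01: to BH-02 (Δx, Δy, Δh) = (-115, -5, -0.4); to BH-03 = (-250, 65, -1.1).
Solve a·Δx + b·Δy = Δh: det = (-115)·65 − (-250)·(-5) = -8725.
∂h/∂x = [(-0.4)·65 − (-1.1)·(-5)] / -8725 = +0.003610
∂h/∂y = [(-115)·(-1.1) − (-250)·(-0.4)] / -8725 = -0.003037
|∇h| = √(0.003610² + -0.003037²) = 0.004718
Seepage velocity v = K·i/n = 0.48 × 0.004718 / 0.44 = 0.005147 m/day = 1.88 m/yr.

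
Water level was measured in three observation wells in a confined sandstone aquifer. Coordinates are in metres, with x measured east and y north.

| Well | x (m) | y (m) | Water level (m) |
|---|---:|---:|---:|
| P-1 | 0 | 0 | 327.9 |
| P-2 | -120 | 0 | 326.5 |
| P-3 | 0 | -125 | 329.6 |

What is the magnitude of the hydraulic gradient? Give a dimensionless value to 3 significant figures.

0.0179

∂h/∂x = (326.5 − 327.9) / (-120 − 0) = +0.01167
∂h/∂y = (329.6 − 327.9) / (-125 − 0) = -0.01360
|∇h| = √(0.01167² + -0.01360²) = 0.01792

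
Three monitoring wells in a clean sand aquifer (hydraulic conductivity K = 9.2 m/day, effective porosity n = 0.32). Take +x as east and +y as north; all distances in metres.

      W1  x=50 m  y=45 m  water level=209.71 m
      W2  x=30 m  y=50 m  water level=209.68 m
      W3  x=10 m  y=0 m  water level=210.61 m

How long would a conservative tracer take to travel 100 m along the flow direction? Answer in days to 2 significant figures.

Taking W1 as reference: W2−W1 = (-20, 5, -0.03); W3−W1 = (-40, -45, +0.90).
Solve a·Δx + b·Δy = Δh: det = (-20)·(-45) − (-40)·5 = 1100.
∂h/∂x = [(-0.03)·(-45) − (+0.90)·5] / 1100 = -0.002864
∂h/∂y = [(-20)·(+0.90) − (-40)·(-0.03)] / 1100 = -0.01745
|∇h| = √(-0.002864² + -0.01745²) = 0.01768
Seepage velocity v = K·i/n = 9.2 × 0.01768 / 0.32 = 0.5083 m/day.
t = 100 / 0.5083 = 196.7 days.

200 days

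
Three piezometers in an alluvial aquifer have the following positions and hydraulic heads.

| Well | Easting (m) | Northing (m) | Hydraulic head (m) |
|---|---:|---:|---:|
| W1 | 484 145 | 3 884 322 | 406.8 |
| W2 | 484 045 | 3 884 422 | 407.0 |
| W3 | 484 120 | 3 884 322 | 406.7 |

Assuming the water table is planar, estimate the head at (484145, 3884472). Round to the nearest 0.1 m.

407.7 m

With h = a·x + b·y + c and W1 as origin, the differences give:
  (-100)·a + 100·b = +0.2
  (-25)·a + 0·b = -0.1
Eliminate b (×0 and ×100, subtract): 2500·a = 10.00 → a = ∂h/∂x = +0.004000
Back-substitute: b = ∂h/∂y = +0.006000.
h(484145, 3884472) = 406.8 + (+0.004000)·(0) + (+0.006000)·(150) = 406.8 +0.000 +0.900 = 407.700 m.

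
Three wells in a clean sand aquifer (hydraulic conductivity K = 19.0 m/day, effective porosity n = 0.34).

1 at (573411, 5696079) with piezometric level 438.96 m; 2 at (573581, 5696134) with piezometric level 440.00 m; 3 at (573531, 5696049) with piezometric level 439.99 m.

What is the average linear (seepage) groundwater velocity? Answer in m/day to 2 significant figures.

0.48 m/day

With h = a·x + b·y + c and 1 as origin, the differences give:
  170·a + 55·b = +1.04
  120·a + (-30)·b = +1.03
Eliminate b (×(-30) and ×55, subtract): -11700·a = -87.850 → a = ∂h/∂x = +0.007509
Back-substitute: b = ∂h/∂y = -0.004299.
|∇h| = √(0.007509² + -0.004299²) = 0.008653
Seepage velocity v = K·i/n = 19.0 × 0.008653 / 0.34 = 0.4835 m/day.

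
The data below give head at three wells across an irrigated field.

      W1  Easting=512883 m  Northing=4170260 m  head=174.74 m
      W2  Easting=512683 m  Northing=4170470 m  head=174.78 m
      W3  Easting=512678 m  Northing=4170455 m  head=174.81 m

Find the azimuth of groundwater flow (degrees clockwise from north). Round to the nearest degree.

With h = a·x + b·y + c and W1 as origin, the differences give:
  (-200)·a + 210·b = +0.04
  (-205)·a + 195·b = +0.07
Eliminate b (×195 and ×210, subtract): 4050·a = -6.900 → a = ∂h/∂x = -0.001704
Back-substitute: b = ∂h/∂y = -0.001432.
Flow direction (−∇h) has components (+0.001704 E, +0.001432 N).
Azimuth = atan2(E, N) = atan2(+0.001704, +0.001432) = 50.0° ≈ 050°.

050°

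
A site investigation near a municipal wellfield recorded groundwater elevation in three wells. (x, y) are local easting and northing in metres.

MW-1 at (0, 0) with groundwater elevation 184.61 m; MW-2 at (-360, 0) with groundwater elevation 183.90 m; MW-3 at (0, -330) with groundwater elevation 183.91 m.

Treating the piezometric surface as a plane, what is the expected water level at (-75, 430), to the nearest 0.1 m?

185.4 m

∂h/∂x = (183.90 − 184.61) / (-360 − 0) = +0.001972
∂h/∂y = (183.91 − 184.61) / (-330 − 0) = +0.002121
h(-75, 430) = 184.61 + (+0.001972)·(-75) + (+0.002121)·(430) = 184.61 -0.148 +0.912 = 185.374 m.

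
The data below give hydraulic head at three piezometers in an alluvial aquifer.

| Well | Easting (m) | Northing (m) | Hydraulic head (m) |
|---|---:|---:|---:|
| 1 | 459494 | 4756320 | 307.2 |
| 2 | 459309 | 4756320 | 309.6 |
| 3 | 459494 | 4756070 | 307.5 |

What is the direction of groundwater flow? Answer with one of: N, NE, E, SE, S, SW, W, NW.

E

∂h/∂x = (309.6 − 307.2) / (459309 − 459494) = -0.01297
∂h/∂y = (307.5 − 307.2) / (4756070 − 4756320) = -0.001200
Flow = −∇h = (+0.01297 east, +0.001200 north), which points east.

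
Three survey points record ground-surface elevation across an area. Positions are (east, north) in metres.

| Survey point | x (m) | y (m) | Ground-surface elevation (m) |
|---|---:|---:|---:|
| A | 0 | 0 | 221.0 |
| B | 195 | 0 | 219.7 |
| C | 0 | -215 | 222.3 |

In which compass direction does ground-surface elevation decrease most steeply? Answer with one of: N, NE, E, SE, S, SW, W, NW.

NE

∂z/∂x = (219.7 − 221.0) / (195 − 0) = -0.006667
∂z/∂y = (222.3 − 221.0) / (-215 − 0) = -0.006047
Steepest decrease is along −∇f = (+0.006667 E, +0.006047 N) → northeast.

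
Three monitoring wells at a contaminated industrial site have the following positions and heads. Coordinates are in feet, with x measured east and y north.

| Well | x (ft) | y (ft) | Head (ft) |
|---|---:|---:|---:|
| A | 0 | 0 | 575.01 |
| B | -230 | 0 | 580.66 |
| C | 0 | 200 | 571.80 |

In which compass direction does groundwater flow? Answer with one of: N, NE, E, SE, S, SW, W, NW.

∂h/∂x = (580.66 − 575.01) / (-230 − 0) = -0.02457
∂h/∂y = (571.80 − 575.01) / (200 − 0) = -0.01605
Flow = −∇h = (+0.02457 east, +0.01605 north), which points northeast.

NE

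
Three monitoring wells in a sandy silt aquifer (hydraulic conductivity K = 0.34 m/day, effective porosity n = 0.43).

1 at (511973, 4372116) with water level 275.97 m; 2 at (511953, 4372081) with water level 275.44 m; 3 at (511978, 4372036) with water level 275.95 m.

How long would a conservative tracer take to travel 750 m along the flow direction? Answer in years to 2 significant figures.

110 years

Taking 1 as reference: 2−1 = (-20, -35, -0.53); 3−1 = (5, -80, -0.02).
Solve a·Δx + b·Δy = Δh: det = (-20)·(-80) − 5·(-35) = 1775.
∂h/∂x = [(-0.53)·(-80) − (-0.02)·(-35)] / 1775 = +0.02349
∂h/∂y = [(-20)·(-0.02) − 5·(-0.53)] / 1775 = +0.001718
|∇h| = √(0.02349² + 0.001718²) = 0.02355
Seepage velocity v = K·i/n = 0.34 × 0.02355 / 0.43 = 0.01862 m/day.
t = 750 / 0.01862 = 4.028e+04 days = 110 years.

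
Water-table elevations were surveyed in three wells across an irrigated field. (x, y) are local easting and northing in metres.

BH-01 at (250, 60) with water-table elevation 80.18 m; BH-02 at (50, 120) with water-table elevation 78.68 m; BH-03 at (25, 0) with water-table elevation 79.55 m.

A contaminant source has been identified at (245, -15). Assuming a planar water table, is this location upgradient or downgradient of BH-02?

upgradient

Differences from BH-01: to BH-02 (Δx, Δy, Δh) = (-200, 60, -1.50); to BH-03 = (-225, -60, -0.63).
Determinant of the coordinate differences = (-200)·(-60) − (-225)·60 = 25500.
∂h/∂x = [(-1.50)·(-60) − (-0.63)·60] / 25500 = +0.005012
∂h/∂y = [(-200)·(-0.63) − (-225)·(-1.50)] / 25500 = -0.008294
Head at (245, -15) = 80.18 + (+0.005012)·(-5) + (-0.008294)·(-75) = 80.78 m.
That is higher than the 78.68 m at BH-02, so the point is upgradient.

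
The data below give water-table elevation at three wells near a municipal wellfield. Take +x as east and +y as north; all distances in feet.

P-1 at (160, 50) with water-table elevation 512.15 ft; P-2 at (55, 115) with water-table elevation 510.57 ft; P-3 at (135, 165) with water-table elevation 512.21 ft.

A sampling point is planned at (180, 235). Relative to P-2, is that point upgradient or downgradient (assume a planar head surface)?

upgradient

Taking P-1 as reference: P-2−P-1 = (-105, 65, -1.58); P-3−P-1 = (-25, 115, +0.06).
Solve a·Δx + b·Δy = Δh: det = (-105)·115 − (-25)·65 = -10450.
∂h/∂x = [(-1.58)·115 − (+0.06)·65] / -10450 = +0.01776
∂h/∂y = [(-105)·(+0.06) − (-25)·(-1.58)] / -10450 = +0.004383
Head at (180, 235) = 512.15 + (+0.01776)·(20) + (+0.004383)·(185) = 513.32 ft.
That is higher than the 510.57 ft at P-2, so the point is upgradient.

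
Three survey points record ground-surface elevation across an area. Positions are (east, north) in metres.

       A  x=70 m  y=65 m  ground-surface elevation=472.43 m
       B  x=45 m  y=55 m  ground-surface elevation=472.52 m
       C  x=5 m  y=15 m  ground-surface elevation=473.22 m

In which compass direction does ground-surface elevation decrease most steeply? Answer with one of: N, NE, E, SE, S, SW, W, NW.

N

Taking A as reference: B−A = (-25, -10, +0.09); C−A = (-65, -50, +0.79).
Solve a·Δx + b·Δy = Δz: det = (-25)·(-50) − (-65)·(-10) = 600.
∂z/∂x = [(+0.09)·(-50) − (+0.79)·(-10)] / 600 = +0.005667
∂z/∂y = [(-25)·(+0.79) − (-65)·(+0.09)] / 600 = -0.02317
Steepest decrease is along −∇f = (-0.005667 E, +0.02317 N) → north.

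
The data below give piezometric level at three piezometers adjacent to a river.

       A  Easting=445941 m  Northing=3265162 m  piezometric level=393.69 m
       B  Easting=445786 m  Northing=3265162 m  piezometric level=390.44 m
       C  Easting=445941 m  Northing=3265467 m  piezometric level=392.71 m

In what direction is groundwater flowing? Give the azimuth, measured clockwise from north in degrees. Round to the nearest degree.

∂h/∂x = (390.44 − 393.69) / (445786 − 445941) = +0.02097
∂h/∂y = (392.71 − 393.69) / (3265467 − 3265162) = -0.003213
Flow direction (−∇h) has components (-0.02097 E, +0.003213 N).
Azimuth = atan2(E, N) = atan2(-0.02097, +0.003213) = 278.7° ≈ 279°.

279°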